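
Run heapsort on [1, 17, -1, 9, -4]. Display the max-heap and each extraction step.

Build heap: [17, 9, -1, 1, -4]
Extract 17: [9, 1, -1, -4, 17]
Extract 9: [1, -4, -1, 9, 17]
Extract 1: [-1, -4, 1, 9, 17]
Extract -1: [-4, -1, 1, 9, 17]


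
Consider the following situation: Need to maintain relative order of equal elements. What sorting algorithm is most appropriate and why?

Best choice: Merge sort or Insertion sort
Reason: Both are stable; quicksort and heapsort are not stable


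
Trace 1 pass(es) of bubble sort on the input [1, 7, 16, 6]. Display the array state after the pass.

After pass 1: [1, 7, 6, 16] (1 swaps)
Total swaps: 1


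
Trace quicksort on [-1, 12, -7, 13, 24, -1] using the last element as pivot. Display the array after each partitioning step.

Partition 1: pivot=-1 at index 2 -> [-1, -7, -1, 13, 24, 12]
Partition 2: pivot=-7 at index 0 -> [-7, -1, -1, 13, 24, 12]
Partition 3: pivot=12 at index 3 -> [-7, -1, -1, 12, 24, 13]
Partition 4: pivot=13 at index 4 -> [-7, -1, -1, 12, 13, 24]


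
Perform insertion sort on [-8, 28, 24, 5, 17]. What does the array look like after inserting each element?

First element -8 is already 'sorted'
Insert 28: shifted 0 elements -> [-8, 28, 24, 5, 17]
Insert 24: shifted 1 elements -> [-8, 24, 28, 5, 17]
Insert 5: shifted 2 elements -> [-8, 5, 24, 28, 17]
Insert 17: shifted 2 elements -> [-8, 5, 17, 24, 28]


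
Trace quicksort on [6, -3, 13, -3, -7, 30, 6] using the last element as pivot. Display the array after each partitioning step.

Partition 1: pivot=6 at index 4 -> [6, -3, -3, -7, 6, 30, 13]
Partition 2: pivot=-7 at index 0 -> [-7, -3, -3, 6, 6, 30, 13]
Partition 3: pivot=6 at index 3 -> [-7, -3, -3, 6, 6, 30, 13]
Partition 4: pivot=-3 at index 2 -> [-7, -3, -3, 6, 6, 30, 13]
Partition 5: pivot=13 at index 5 -> [-7, -3, -3, 6, 6, 13, 30]


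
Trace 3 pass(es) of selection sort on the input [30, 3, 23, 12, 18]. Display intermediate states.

Pass 1: Select minimum 3 at index 1, swap -> [3, 30, 23, 12, 18]
Pass 2: Select minimum 12 at index 3, swap -> [3, 12, 23, 30, 18]
Pass 3: Select minimum 18 at index 4, swap -> [3, 12, 18, 30, 23]


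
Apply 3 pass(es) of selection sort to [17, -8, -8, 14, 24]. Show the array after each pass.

Pass 1: Select minimum -8 at index 1, swap -> [-8, 17, -8, 14, 24]
Pass 2: Select minimum -8 at index 2, swap -> [-8, -8, 17, 14, 24]
Pass 3: Select minimum 14 at index 3, swap -> [-8, -8, 14, 17, 24]


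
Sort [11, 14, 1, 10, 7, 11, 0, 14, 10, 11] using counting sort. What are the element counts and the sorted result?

Count array: [1, 1, 0, 0, 0, 0, 0, 1, 0, 0, 2, 3, 0, 0, 2]
(count[i] = number of elements equal to i)
Cumulative count: [1, 2, 2, 2, 2, 2, 2, 3, 3, 3, 5, 8, 8, 8, 10]
Sorted: [0, 1, 7, 10, 10, 11, 11, 11, 14, 14]


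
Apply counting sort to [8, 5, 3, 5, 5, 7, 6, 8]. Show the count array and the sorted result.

Count array: [0, 0, 0, 1, 0, 3, 1, 1, 2]
(count[i] = number of elements equal to i)
Cumulative count: [0, 0, 0, 1, 1, 4, 5, 6, 8]
Sorted: [3, 5, 5, 5, 6, 7, 8, 8]


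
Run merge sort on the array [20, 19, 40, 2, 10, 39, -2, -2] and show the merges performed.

Divide and conquer:
  Merge [20] + [19] -> [19, 20]
  Merge [40] + [2] -> [2, 40]
  Merge [19, 20] + [2, 40] -> [2, 19, 20, 40]
  Merge [10] + [39] -> [10, 39]
  Merge [-2] + [-2] -> [-2, -2]
  Merge [10, 39] + [-2, -2] -> [-2, -2, 10, 39]
  Merge [2, 19, 20, 40] + [-2, -2, 10, 39] -> [-2, -2, 2, 10, 19, 20, 39, 40]


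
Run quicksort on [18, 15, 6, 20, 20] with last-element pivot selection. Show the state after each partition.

Partition 1: pivot=20 at index 4 -> [18, 15, 6, 20, 20]
Partition 2: pivot=20 at index 3 -> [18, 15, 6, 20, 20]
Partition 3: pivot=6 at index 0 -> [6, 15, 18, 20, 20]
Partition 4: pivot=18 at index 2 -> [6, 15, 18, 20, 20]


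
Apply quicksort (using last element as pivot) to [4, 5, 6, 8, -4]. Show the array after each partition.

Partition 1: pivot=-4 at index 0 -> [-4, 5, 6, 8, 4]
Partition 2: pivot=4 at index 1 -> [-4, 4, 6, 8, 5]
Partition 3: pivot=5 at index 2 -> [-4, 4, 5, 8, 6]
Partition 4: pivot=6 at index 3 -> [-4, 4, 5, 6, 8]


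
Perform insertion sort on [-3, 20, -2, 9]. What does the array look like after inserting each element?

First element -3 is already 'sorted'
Insert 20: shifted 0 elements -> [-3, 20, -2, 9]
Insert -2: shifted 1 elements -> [-3, -2, 20, 9]
Insert 9: shifted 1 elements -> [-3, -2, 9, 20]


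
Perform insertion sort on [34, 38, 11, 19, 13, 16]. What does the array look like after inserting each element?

First element 34 is already 'sorted'
Insert 38: shifted 0 elements -> [34, 38, 11, 19, 13, 16]
Insert 11: shifted 2 elements -> [11, 34, 38, 19, 13, 16]
Insert 19: shifted 2 elements -> [11, 19, 34, 38, 13, 16]
Insert 13: shifted 3 elements -> [11, 13, 19, 34, 38, 16]
Insert 16: shifted 3 elements -> [11, 13, 16, 19, 34, 38]


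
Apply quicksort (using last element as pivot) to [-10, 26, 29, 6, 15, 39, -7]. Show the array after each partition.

Partition 1: pivot=-7 at index 1 -> [-10, -7, 29, 6, 15, 39, 26]
Partition 2: pivot=26 at index 4 -> [-10, -7, 6, 15, 26, 39, 29]
Partition 3: pivot=15 at index 3 -> [-10, -7, 6, 15, 26, 39, 29]
Partition 4: pivot=29 at index 5 -> [-10, -7, 6, 15, 26, 29, 39]


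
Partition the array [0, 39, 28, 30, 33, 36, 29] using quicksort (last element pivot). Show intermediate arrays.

Partition 1: pivot=29 at index 2 -> [0, 28, 29, 30, 33, 36, 39]
Partition 2: pivot=28 at index 1 -> [0, 28, 29, 30, 33, 36, 39]
Partition 3: pivot=39 at index 6 -> [0, 28, 29, 30, 33, 36, 39]
Partition 4: pivot=36 at index 5 -> [0, 28, 29, 30, 33, 36, 39]
Partition 5: pivot=33 at index 4 -> [0, 28, 29, 30, 33, 36, 39]


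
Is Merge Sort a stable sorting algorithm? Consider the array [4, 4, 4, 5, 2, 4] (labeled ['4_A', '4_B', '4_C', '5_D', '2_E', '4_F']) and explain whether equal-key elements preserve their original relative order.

Trace Merge Sort on the labeled array (the key is the number; the letter only tracks identity):
  Merge [4_B] + [4_C] -> [4_B, 4_C]
  Merge [4_A] + [4_B, 4_C] -> [4_A, 4_B, 4_C]
  Merge [2_E] + [4_F] -> [2_E, 4_F]
  Merge [5_D] + [2_E, 4_F] -> [2_E, 4_F, 5_D]
  Merge [4_A, 4_B, 4_C] + [2_E, 4_F, 5_D] -> [2_E, 4_A, 4_B, 4_C, 4_F, 5_D]
Final order: [2_E, 4_A, 4_B, 4_C, 4_F, 5_D]
Equal keys:
  value 4: originally 4_A, 4_B, 4_C, 4_F; after sorting 4_A, 4_B, 4_C, 4_F -> order preserved
All equal keys kept their original relative order. Merge Sort is stable: when the heads of the two halves are equal the merge takes from the left half first.
Answer: Stable


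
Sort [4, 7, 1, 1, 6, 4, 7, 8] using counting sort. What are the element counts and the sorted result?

Count array: [0, 2, 0, 0, 2, 0, 1, 2, 1]
(count[i] = number of elements equal to i)
Cumulative count: [0, 2, 2, 2, 4, 4, 5, 7, 8]
Sorted: [1, 1, 4, 4, 6, 7, 7, 8]


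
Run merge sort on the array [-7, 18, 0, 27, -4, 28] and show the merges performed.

Divide and conquer:
  Merge [18] + [0] -> [0, 18]
  Merge [-7] + [0, 18] -> [-7, 0, 18]
  Merge [-4] + [28] -> [-4, 28]
  Merge [27] + [-4, 28] -> [-4, 27, 28]
  Merge [-7, 0, 18] + [-4, 27, 28] -> [-7, -4, 0, 18, 27, 28]


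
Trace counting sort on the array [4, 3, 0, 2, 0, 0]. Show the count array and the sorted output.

Count array: [3, 0, 1, 1, 1]
(count[i] = number of elements equal to i)
Cumulative count: [3, 3, 4, 5, 6]
Sorted: [0, 0, 0, 2, 3, 4]


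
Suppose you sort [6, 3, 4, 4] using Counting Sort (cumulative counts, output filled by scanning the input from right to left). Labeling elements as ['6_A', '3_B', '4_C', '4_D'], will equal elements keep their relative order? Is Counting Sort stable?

Trace Counting Sort on the labeled array (the key is the number; the letter only tracks identity):
  Counts for values 0..6: [0, 0, 0, 1, 2, 0, 1]
  Cumulative counts: [0, 0, 0, 1, 3, 3, 4]
  Scan right to left: place 4_D at output index 2
  Scan right to left: place 4_C at output index 1
  Scan right to left: place 3_B at output index 0
  Scan right to left: place 6_A at output index 3
  Output: [3_B, 4_C, 4_D, 6_A]
Equal keys:
  value 4: originally 4_C, 4_D; after sorting 4_C, 4_D -> order preserved
All equal keys kept their original relative order. Counting Sort is stable: scanning the input right to left with decreasing cumulative counts places later duplicates at later output positions.
Answer: Stable


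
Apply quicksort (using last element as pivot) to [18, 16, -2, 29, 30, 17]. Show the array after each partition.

Partition 1: pivot=17 at index 2 -> [16, -2, 17, 29, 30, 18]
Partition 2: pivot=-2 at index 0 -> [-2, 16, 17, 29, 30, 18]
Partition 3: pivot=18 at index 3 -> [-2, 16, 17, 18, 30, 29]
Partition 4: pivot=29 at index 4 -> [-2, 16, 17, 18, 29, 30]


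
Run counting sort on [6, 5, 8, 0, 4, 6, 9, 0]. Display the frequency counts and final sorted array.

Count array: [2, 0, 0, 0, 1, 1, 2, 0, 1, 1]
(count[i] = number of elements equal to i)
Cumulative count: [2, 2, 2, 2, 3, 4, 6, 6, 7, 8]
Sorted: [0, 0, 4, 5, 6, 6, 8, 9]


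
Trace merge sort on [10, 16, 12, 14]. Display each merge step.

Divide and conquer:
  Merge [10] + [16] -> [10, 16]
  Merge [12] + [14] -> [12, 14]
  Merge [10, 16] + [12, 14] -> [10, 12, 14, 16]


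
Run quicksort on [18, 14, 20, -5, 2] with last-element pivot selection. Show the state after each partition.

Partition 1: pivot=2 at index 1 -> [-5, 2, 20, 18, 14]
Partition 2: pivot=14 at index 2 -> [-5, 2, 14, 18, 20]
Partition 3: pivot=20 at index 4 -> [-5, 2, 14, 18, 20]


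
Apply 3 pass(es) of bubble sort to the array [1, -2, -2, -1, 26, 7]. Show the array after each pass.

After pass 1: [-2, -2, -1, 1, 7, 26] (4 swaps)
After pass 2: [-2, -2, -1, 1, 7, 26] (0 swaps)
After pass 3: [-2, -2, -1, 1, 7, 26] (0 swaps)
Total swaps: 4


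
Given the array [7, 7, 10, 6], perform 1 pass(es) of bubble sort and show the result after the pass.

After pass 1: [7, 7, 6, 10] (1 swaps)
Total swaps: 1


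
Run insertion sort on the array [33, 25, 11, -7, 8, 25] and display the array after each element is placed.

First element 33 is already 'sorted'
Insert 25: shifted 1 elements -> [25, 33, 11, -7, 8, 25]
Insert 11: shifted 2 elements -> [11, 25, 33, -7, 8, 25]
Insert -7: shifted 3 elements -> [-7, 11, 25, 33, 8, 25]
Insert 8: shifted 3 elements -> [-7, 8, 11, 25, 33, 25]
Insert 25: shifted 1 elements -> [-7, 8, 11, 25, 25, 33]


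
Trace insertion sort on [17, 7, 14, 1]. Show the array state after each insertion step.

First element 17 is already 'sorted'
Insert 7: shifted 1 elements -> [7, 17, 14, 1]
Insert 14: shifted 1 elements -> [7, 14, 17, 1]
Insert 1: shifted 3 elements -> [1, 7, 14, 17]


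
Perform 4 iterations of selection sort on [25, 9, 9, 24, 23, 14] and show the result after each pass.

Pass 1: Select minimum 9 at index 1, swap -> [9, 25, 9, 24, 23, 14]
Pass 2: Select minimum 9 at index 2, swap -> [9, 9, 25, 24, 23, 14]
Pass 3: Select minimum 14 at index 5, swap -> [9, 9, 14, 24, 23, 25]
Pass 4: Select minimum 23 at index 4, swap -> [9, 9, 14, 23, 24, 25]


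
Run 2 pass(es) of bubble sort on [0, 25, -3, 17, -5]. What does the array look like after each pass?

After pass 1: [0, -3, 17, -5, 25] (3 swaps)
After pass 2: [-3, 0, -5, 17, 25] (2 swaps)
Total swaps: 5


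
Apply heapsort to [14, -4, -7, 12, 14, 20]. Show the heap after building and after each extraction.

Build heap: [20, 14, 14, 12, -4, -7]
Extract 20: [14, 12, 14, -7, -4, 20]
Extract 14: [14, 12, -4, -7, 14, 20]
Extract 14: [12, -7, -4, 14, 14, 20]
Extract 12: [-4, -7, 12, 14, 14, 20]
Extract -4: [-7, -4, 12, 14, 14, 20]


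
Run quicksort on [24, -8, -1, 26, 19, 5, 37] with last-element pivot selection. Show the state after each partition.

Partition 1: pivot=37 at index 6 -> [24, -8, -1, 26, 19, 5, 37]
Partition 2: pivot=5 at index 2 -> [-8, -1, 5, 26, 19, 24, 37]
Partition 3: pivot=-1 at index 1 -> [-8, -1, 5, 26, 19, 24, 37]
Partition 4: pivot=24 at index 4 -> [-8, -1, 5, 19, 24, 26, 37]


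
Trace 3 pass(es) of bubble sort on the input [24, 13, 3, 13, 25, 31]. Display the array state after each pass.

After pass 1: [13, 3, 13, 24, 25, 31] (3 swaps)
After pass 2: [3, 13, 13, 24, 25, 31] (1 swaps)
After pass 3: [3, 13, 13, 24, 25, 31] (0 swaps)
Total swaps: 4


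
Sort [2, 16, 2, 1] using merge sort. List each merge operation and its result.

Divide and conquer:
  Merge [2] + [16] -> [2, 16]
  Merge [2] + [1] -> [1, 2]
  Merge [2, 16] + [1, 2] -> [1, 2, 2, 16]


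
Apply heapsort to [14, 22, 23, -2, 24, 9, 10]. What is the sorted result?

Build heap: [24, 22, 23, -2, 14, 9, 10]
Extract 24: [23, 22, 10, -2, 14, 9, 24]
Extract 23: [22, 14, 10, -2, 9, 23, 24]
Extract 22: [14, 9, 10, -2, 22, 23, 24]
Extract 14: [10, 9, -2, 14, 22, 23, 24]
Extract 10: [9, -2, 10, 14, 22, 23, 24]
Extract 9: [-2, 9, 10, 14, 22, 23, 24]


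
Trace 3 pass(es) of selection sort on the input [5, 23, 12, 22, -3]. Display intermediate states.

Pass 1: Select minimum -3 at index 4, swap -> [-3, 23, 12, 22, 5]
Pass 2: Select minimum 5 at index 4, swap -> [-3, 5, 12, 22, 23]
Pass 3: Select minimum 12 at index 2, swap -> [-3, 5, 12, 22, 23]


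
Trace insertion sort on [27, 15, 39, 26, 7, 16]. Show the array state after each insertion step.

First element 27 is already 'sorted'
Insert 15: shifted 1 elements -> [15, 27, 39, 26, 7, 16]
Insert 39: shifted 0 elements -> [15, 27, 39, 26, 7, 16]
Insert 26: shifted 2 elements -> [15, 26, 27, 39, 7, 16]
Insert 7: shifted 4 elements -> [7, 15, 26, 27, 39, 16]
Insert 16: shifted 3 elements -> [7, 15, 16, 26, 27, 39]


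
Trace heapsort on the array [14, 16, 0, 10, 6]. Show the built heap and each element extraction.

Build heap: [16, 14, 0, 10, 6]
Extract 16: [14, 10, 0, 6, 16]
Extract 14: [10, 6, 0, 14, 16]
Extract 10: [6, 0, 10, 14, 16]
Extract 6: [0, 6, 10, 14, 16]


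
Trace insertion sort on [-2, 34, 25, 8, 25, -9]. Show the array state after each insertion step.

First element -2 is already 'sorted'
Insert 34: shifted 0 elements -> [-2, 34, 25, 8, 25, -9]
Insert 25: shifted 1 elements -> [-2, 25, 34, 8, 25, -9]
Insert 8: shifted 2 elements -> [-2, 8, 25, 34, 25, -9]
Insert 25: shifted 1 elements -> [-2, 8, 25, 25, 34, -9]
Insert -9: shifted 5 elements -> [-9, -2, 8, 25, 25, 34]


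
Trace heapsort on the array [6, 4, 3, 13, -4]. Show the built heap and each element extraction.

Build heap: [13, 6, 3, 4, -4]
Extract 13: [6, 4, 3, -4, 13]
Extract 6: [4, -4, 3, 6, 13]
Extract 4: [3, -4, 4, 6, 13]
Extract 3: [-4, 3, 4, 6, 13]


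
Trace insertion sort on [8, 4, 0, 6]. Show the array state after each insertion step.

First element 8 is already 'sorted'
Insert 4: shifted 1 elements -> [4, 8, 0, 6]
Insert 0: shifted 2 elements -> [0, 4, 8, 6]
Insert 6: shifted 1 elements -> [0, 4, 6, 8]


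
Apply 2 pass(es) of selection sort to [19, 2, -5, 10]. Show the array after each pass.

Pass 1: Select minimum -5 at index 2, swap -> [-5, 2, 19, 10]
Pass 2: Select minimum 2 at index 1, swap -> [-5, 2, 19, 10]


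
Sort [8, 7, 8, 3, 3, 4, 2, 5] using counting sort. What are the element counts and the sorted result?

Count array: [0, 0, 1, 2, 1, 1, 0, 1, 2]
(count[i] = number of elements equal to i)
Cumulative count: [0, 0, 1, 3, 4, 5, 5, 6, 8]
Sorted: [2, 3, 3, 4, 5, 7, 8, 8]


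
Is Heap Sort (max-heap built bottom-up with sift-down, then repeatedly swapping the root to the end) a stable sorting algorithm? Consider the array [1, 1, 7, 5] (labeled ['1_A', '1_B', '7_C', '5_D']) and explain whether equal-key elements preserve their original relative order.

Trace Heap Sort on the labeled array (the key is the number; the letter only tracks identity):
  Build max-heap: [7_C, 5_D, 1_A, 1_B]
  Swap root 7_C to index 3, re-heapify first 3 -> [5_D, 1_B, 1_A, 7_C]
  Swap root 5_D to index 2, re-heapify first 2 -> [1_A, 1_B, 5_D, 7_C]
  Swap root 1_A to index 1, re-heapify first 1 -> [1_B, 1_A, 5_D, 7_C]
Final order: [1_B, 1_A, 5_D, 7_C]
Equal keys:
  value 1: originally 1_A, 1_B; after sorting 1_B, 1_A -> order changed
Equal keys were reordered, so Heap Sort is not stable: heap construction and root-to-end swaps move elements without regard to the original order of equal keys. (One such input is enough; an unstable sort may happen to preserve order on other inputs, but it gives no guarantee.)
Answer: Not stable


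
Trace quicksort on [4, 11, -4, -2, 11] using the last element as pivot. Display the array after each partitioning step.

Partition 1: pivot=11 at index 4 -> [4, 11, -4, -2, 11]
Partition 2: pivot=-2 at index 1 -> [-4, -2, 4, 11, 11]
Partition 3: pivot=11 at index 3 -> [-4, -2, 4, 11, 11]


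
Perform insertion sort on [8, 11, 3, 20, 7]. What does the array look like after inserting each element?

First element 8 is already 'sorted'
Insert 11: shifted 0 elements -> [8, 11, 3, 20, 7]
Insert 3: shifted 2 elements -> [3, 8, 11, 20, 7]
Insert 20: shifted 0 elements -> [3, 8, 11, 20, 7]
Insert 7: shifted 3 elements -> [3, 7, 8, 11, 20]


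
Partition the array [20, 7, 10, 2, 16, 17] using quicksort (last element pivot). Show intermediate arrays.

Partition 1: pivot=17 at index 4 -> [7, 10, 2, 16, 17, 20]
Partition 2: pivot=16 at index 3 -> [7, 10, 2, 16, 17, 20]
Partition 3: pivot=2 at index 0 -> [2, 10, 7, 16, 17, 20]
Partition 4: pivot=7 at index 1 -> [2, 7, 10, 16, 17, 20]


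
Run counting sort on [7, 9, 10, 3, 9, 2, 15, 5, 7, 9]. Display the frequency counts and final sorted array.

Count array: [0, 0, 1, 1, 0, 1, 0, 2, 0, 3, 1, 0, 0, 0, 0, 1]
(count[i] = number of elements equal to i)
Cumulative count: [0, 0, 1, 2, 2, 3, 3, 5, 5, 8, 9, 9, 9, 9, 9, 10]
Sorted: [2, 3, 5, 7, 7, 9, 9, 9, 10, 15]


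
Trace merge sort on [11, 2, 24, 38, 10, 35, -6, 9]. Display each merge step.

Divide and conquer:
  Merge [11] + [2] -> [2, 11]
  Merge [24] + [38] -> [24, 38]
  Merge [2, 11] + [24, 38] -> [2, 11, 24, 38]
  Merge [10] + [35] -> [10, 35]
  Merge [-6] + [9] -> [-6, 9]
  Merge [10, 35] + [-6, 9] -> [-6, 9, 10, 35]
  Merge [2, 11, 24, 38] + [-6, 9, 10, 35] -> [-6, 2, 9, 10, 11, 24, 35, 38]


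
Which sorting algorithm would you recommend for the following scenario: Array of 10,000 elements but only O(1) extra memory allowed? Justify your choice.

Best choice: Heapsort
Reason: Heapsort rearranges the array in place using O(1) auxiliary space and still guarantees O(n log n) time; quicksort partitions in place but needs Theta(log n) stack space for recursion (O(n) in the worst case), and mergesort requires O(n) auxiliary space


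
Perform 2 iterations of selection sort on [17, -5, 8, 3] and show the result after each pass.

Pass 1: Select minimum -5 at index 1, swap -> [-5, 17, 8, 3]
Pass 2: Select minimum 3 at index 3, swap -> [-5, 3, 8, 17]


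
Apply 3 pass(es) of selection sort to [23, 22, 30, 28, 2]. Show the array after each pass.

Pass 1: Select minimum 2 at index 4, swap -> [2, 22, 30, 28, 23]
Pass 2: Select minimum 22 at index 1, swap -> [2, 22, 30, 28, 23]
Pass 3: Select minimum 23 at index 4, swap -> [2, 22, 23, 28, 30]


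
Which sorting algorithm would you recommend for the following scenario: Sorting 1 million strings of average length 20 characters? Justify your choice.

Best choice: MSD radix sort or Mergesort
Reason: MSD radix sort is a non-comparison sort that buckets the strings by successive character positions, running in time proportional to the total number of characters examined rather than O(n log n) string comparisons; mergesort is a stable O(n log n)-comparison alternative that works for arbitrary variable-length keys


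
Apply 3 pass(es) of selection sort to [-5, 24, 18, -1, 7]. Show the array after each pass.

Pass 1: Select minimum -5 at index 0, swap -> [-5, 24, 18, -1, 7]
Pass 2: Select minimum -1 at index 3, swap -> [-5, -1, 18, 24, 7]
Pass 3: Select minimum 7 at index 4, swap -> [-5, -1, 7, 24, 18]


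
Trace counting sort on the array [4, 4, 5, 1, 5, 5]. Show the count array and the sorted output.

Count array: [0, 1, 0, 0, 2, 3]
(count[i] = number of elements equal to i)
Cumulative count: [0, 1, 1, 1, 3, 6]
Sorted: [1, 4, 4, 5, 5, 5]


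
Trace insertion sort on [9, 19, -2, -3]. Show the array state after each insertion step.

First element 9 is already 'sorted'
Insert 19: shifted 0 elements -> [9, 19, -2, -3]
Insert -2: shifted 2 elements -> [-2, 9, 19, -3]
Insert -3: shifted 3 elements -> [-3, -2, 9, 19]


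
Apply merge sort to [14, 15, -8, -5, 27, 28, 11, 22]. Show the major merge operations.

Divide and conquer:
  Merge [14] + [15] -> [14, 15]
  Merge [-8] + [-5] -> [-8, -5]
  Merge [14, 15] + [-8, -5] -> [-8, -5, 14, 15]
  Merge [27] + [28] -> [27, 28]
  Merge [11] + [22] -> [11, 22]
  Merge [27, 28] + [11, 22] -> [11, 22, 27, 28]
  Merge [-8, -5, 14, 15] + [11, 22, 27, 28] -> [-8, -5, 11, 14, 15, 22, 27, 28]


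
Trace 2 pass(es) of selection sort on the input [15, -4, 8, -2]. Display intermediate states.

Pass 1: Select minimum -4 at index 1, swap -> [-4, 15, 8, -2]
Pass 2: Select minimum -2 at index 3, swap -> [-4, -2, 8, 15]


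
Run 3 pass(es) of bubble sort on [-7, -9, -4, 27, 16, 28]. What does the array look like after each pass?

After pass 1: [-9, -7, -4, 16, 27, 28] (2 swaps)
After pass 2: [-9, -7, -4, 16, 27, 28] (0 swaps)
After pass 3: [-9, -7, -4, 16, 27, 28] (0 swaps)
Total swaps: 2


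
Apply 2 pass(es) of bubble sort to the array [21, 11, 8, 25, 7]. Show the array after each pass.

After pass 1: [11, 8, 21, 7, 25] (3 swaps)
After pass 2: [8, 11, 7, 21, 25] (2 swaps)
Total swaps: 5


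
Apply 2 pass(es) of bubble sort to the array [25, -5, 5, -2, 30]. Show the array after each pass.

After pass 1: [-5, 5, -2, 25, 30] (3 swaps)
After pass 2: [-5, -2, 5, 25, 30] (1 swaps)
Total swaps: 4


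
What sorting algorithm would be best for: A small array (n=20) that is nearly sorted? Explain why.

Best choice: Insertion sort
Reason: Insertion sort is O(n) for nearly sorted arrays and has low overhead


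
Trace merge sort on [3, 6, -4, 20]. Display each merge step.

Divide and conquer:
  Merge [3] + [6] -> [3, 6]
  Merge [-4] + [20] -> [-4, 20]
  Merge [3, 6] + [-4, 20] -> [-4, 3, 6, 20]


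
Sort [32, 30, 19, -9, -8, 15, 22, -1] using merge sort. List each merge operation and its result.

Divide and conquer:
  Merge [32] + [30] -> [30, 32]
  Merge [19] + [-9] -> [-9, 19]
  Merge [30, 32] + [-9, 19] -> [-9, 19, 30, 32]
  Merge [-8] + [15] -> [-8, 15]
  Merge [22] + [-1] -> [-1, 22]
  Merge [-8, 15] + [-1, 22] -> [-8, -1, 15, 22]
  Merge [-9, 19, 30, 32] + [-8, -1, 15, 22] -> [-9, -8, -1, 15, 19, 22, 30, 32]


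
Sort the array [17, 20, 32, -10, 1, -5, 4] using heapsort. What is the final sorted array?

Build heap: [32, 20, 17, -10, 1, -5, 4]
Extract 32: [20, 4, 17, -10, 1, -5, 32]
Extract 20: [17, 4, -5, -10, 1, 20, 32]
Extract 17: [4, 1, -5, -10, 17, 20, 32]
Extract 4: [1, -10, -5, 4, 17, 20, 32]
Extract 1: [-5, -10, 1, 4, 17, 20, 32]
Extract -5: [-10, -5, 1, 4, 17, 20, 32]


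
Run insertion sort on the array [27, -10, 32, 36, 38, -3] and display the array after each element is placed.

First element 27 is already 'sorted'
Insert -10: shifted 1 elements -> [-10, 27, 32, 36, 38, -3]
Insert 32: shifted 0 elements -> [-10, 27, 32, 36, 38, -3]
Insert 36: shifted 0 elements -> [-10, 27, 32, 36, 38, -3]
Insert 38: shifted 0 elements -> [-10, 27, 32, 36, 38, -3]
Insert -3: shifted 4 elements -> [-10, -3, 27, 32, 36, 38]


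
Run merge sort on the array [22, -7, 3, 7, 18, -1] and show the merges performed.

Divide and conquer:
  Merge [-7] + [3] -> [-7, 3]
  Merge [22] + [-7, 3] -> [-7, 3, 22]
  Merge [18] + [-1] -> [-1, 18]
  Merge [7] + [-1, 18] -> [-1, 7, 18]
  Merge [-7, 3, 22] + [-1, 7, 18] -> [-7, -1, 3, 7, 18, 22]


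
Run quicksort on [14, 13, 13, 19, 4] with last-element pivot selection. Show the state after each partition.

Partition 1: pivot=4 at index 0 -> [4, 13, 13, 19, 14]
Partition 2: pivot=14 at index 3 -> [4, 13, 13, 14, 19]
Partition 3: pivot=13 at index 2 -> [4, 13, 13, 14, 19]


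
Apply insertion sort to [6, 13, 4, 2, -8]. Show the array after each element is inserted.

First element 6 is already 'sorted'
Insert 13: shifted 0 elements -> [6, 13, 4, 2, -8]
Insert 4: shifted 2 elements -> [4, 6, 13, 2, -8]
Insert 2: shifted 3 elements -> [2, 4, 6, 13, -8]
Insert -8: shifted 4 elements -> [-8, 2, 4, 6, 13]


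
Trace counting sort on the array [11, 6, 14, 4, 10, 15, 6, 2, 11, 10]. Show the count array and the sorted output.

Count array: [0, 0, 1, 0, 1, 0, 2, 0, 0, 0, 2, 2, 0, 0, 1, 1]
(count[i] = number of elements equal to i)
Cumulative count: [0, 0, 1, 1, 2, 2, 4, 4, 4, 4, 6, 8, 8, 8, 9, 10]
Sorted: [2, 4, 6, 6, 10, 10, 11, 11, 14, 15]


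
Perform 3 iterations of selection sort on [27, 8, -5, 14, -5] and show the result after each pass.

Pass 1: Select minimum -5 at index 2, swap -> [-5, 8, 27, 14, -5]
Pass 2: Select minimum -5 at index 4, swap -> [-5, -5, 27, 14, 8]
Pass 3: Select minimum 8 at index 4, swap -> [-5, -5, 8, 14, 27]


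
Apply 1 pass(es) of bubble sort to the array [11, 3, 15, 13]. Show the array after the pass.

After pass 1: [3, 11, 13, 15] (2 swaps)
Total swaps: 2


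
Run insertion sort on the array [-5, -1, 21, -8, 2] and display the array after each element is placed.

First element -5 is already 'sorted'
Insert -1: shifted 0 elements -> [-5, -1, 21, -8, 2]
Insert 21: shifted 0 elements -> [-5, -1, 21, -8, 2]
Insert -8: shifted 3 elements -> [-8, -5, -1, 21, 2]
Insert 2: shifted 1 elements -> [-8, -5, -1, 2, 21]


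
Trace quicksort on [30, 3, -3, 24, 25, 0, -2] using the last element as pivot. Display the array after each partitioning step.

Partition 1: pivot=-2 at index 1 -> [-3, -2, 30, 24, 25, 0, 3]
Partition 2: pivot=3 at index 3 -> [-3, -2, 0, 3, 25, 30, 24]
Partition 3: pivot=24 at index 4 -> [-3, -2, 0, 3, 24, 30, 25]
Partition 4: pivot=25 at index 5 -> [-3, -2, 0, 3, 24, 25, 30]


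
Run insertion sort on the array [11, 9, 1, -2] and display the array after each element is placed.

First element 11 is already 'sorted'
Insert 9: shifted 1 elements -> [9, 11, 1, -2]
Insert 1: shifted 2 elements -> [1, 9, 11, -2]
Insert -2: shifted 3 elements -> [-2, 1, 9, 11]


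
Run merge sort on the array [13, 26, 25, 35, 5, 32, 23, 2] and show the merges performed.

Divide and conquer:
  Merge [13] + [26] -> [13, 26]
  Merge [25] + [35] -> [25, 35]
  Merge [13, 26] + [25, 35] -> [13, 25, 26, 35]
  Merge [5] + [32] -> [5, 32]
  Merge [23] + [2] -> [2, 23]
  Merge [5, 32] + [2, 23] -> [2, 5, 23, 32]
  Merge [13, 25, 26, 35] + [2, 5, 23, 32] -> [2, 5, 13, 23, 25, 26, 32, 35]


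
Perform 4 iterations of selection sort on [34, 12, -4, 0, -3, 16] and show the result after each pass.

Pass 1: Select minimum -4 at index 2, swap -> [-4, 12, 34, 0, -3, 16]
Pass 2: Select minimum -3 at index 4, swap -> [-4, -3, 34, 0, 12, 16]
Pass 3: Select minimum 0 at index 3, swap -> [-4, -3, 0, 34, 12, 16]
Pass 4: Select minimum 12 at index 4, swap -> [-4, -3, 0, 12, 34, 16]


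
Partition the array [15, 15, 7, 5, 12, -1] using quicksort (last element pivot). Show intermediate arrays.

Partition 1: pivot=-1 at index 0 -> [-1, 15, 7, 5, 12, 15]
Partition 2: pivot=15 at index 5 -> [-1, 15, 7, 5, 12, 15]
Partition 3: pivot=12 at index 3 -> [-1, 7, 5, 12, 15, 15]
Partition 4: pivot=5 at index 1 -> [-1, 5, 7, 12, 15, 15]


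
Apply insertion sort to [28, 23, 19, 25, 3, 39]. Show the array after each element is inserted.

First element 28 is already 'sorted'
Insert 23: shifted 1 elements -> [23, 28, 19, 25, 3, 39]
Insert 19: shifted 2 elements -> [19, 23, 28, 25, 3, 39]
Insert 25: shifted 1 elements -> [19, 23, 25, 28, 3, 39]
Insert 3: shifted 4 elements -> [3, 19, 23, 25, 28, 39]
Insert 39: shifted 0 elements -> [3, 19, 23, 25, 28, 39]


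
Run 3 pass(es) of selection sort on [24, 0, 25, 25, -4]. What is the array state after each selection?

Pass 1: Select minimum -4 at index 4, swap -> [-4, 0, 25, 25, 24]
Pass 2: Select minimum 0 at index 1, swap -> [-4, 0, 25, 25, 24]
Pass 3: Select minimum 24 at index 4, swap -> [-4, 0, 24, 25, 25]


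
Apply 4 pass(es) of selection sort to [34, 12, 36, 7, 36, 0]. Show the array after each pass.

Pass 1: Select minimum 0 at index 5, swap -> [0, 12, 36, 7, 36, 34]
Pass 2: Select minimum 7 at index 3, swap -> [0, 7, 36, 12, 36, 34]
Pass 3: Select minimum 12 at index 3, swap -> [0, 7, 12, 36, 36, 34]
Pass 4: Select minimum 34 at index 5, swap -> [0, 7, 12, 34, 36, 36]


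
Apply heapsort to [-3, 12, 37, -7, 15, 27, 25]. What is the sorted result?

Build heap: [37, 15, 27, -7, 12, -3, 25]
Extract 37: [27, 15, 25, -7, 12, -3, 37]
Extract 27: [25, 15, -3, -7, 12, 27, 37]
Extract 25: [15, 12, -3, -7, 25, 27, 37]
Extract 15: [12, -7, -3, 15, 25, 27, 37]
Extract 12: [-3, -7, 12, 15, 25, 27, 37]
Extract -3: [-7, -3, 12, 15, 25, 27, 37]


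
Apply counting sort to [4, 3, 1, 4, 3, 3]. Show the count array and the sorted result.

Count array: [0, 1, 0, 3, 2]
(count[i] = number of elements equal to i)
Cumulative count: [0, 1, 1, 4, 6]
Sorted: [1, 3, 3, 3, 4, 4]


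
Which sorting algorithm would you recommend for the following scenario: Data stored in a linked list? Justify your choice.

Best choice: Merge sort
Reason: Merge sort doesn't require random access; can be done in O(1) extra space for linked lists


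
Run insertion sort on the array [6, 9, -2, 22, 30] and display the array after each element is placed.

First element 6 is already 'sorted'
Insert 9: shifted 0 elements -> [6, 9, -2, 22, 30]
Insert -2: shifted 2 elements -> [-2, 6, 9, 22, 30]
Insert 22: shifted 0 elements -> [-2, 6, 9, 22, 30]
Insert 30: shifted 0 elements -> [-2, 6, 9, 22, 30]


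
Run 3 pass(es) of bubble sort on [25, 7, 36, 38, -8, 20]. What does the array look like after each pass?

After pass 1: [7, 25, 36, -8, 20, 38] (3 swaps)
After pass 2: [7, 25, -8, 20, 36, 38] (2 swaps)
After pass 3: [7, -8, 20, 25, 36, 38] (2 swaps)
Total swaps: 7


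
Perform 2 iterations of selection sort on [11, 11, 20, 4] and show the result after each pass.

Pass 1: Select minimum 4 at index 3, swap -> [4, 11, 20, 11]
Pass 2: Select minimum 11 at index 1, swap -> [4, 11, 20, 11]


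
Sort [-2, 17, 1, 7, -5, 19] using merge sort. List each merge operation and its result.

Divide and conquer:
  Merge [17] + [1] -> [1, 17]
  Merge [-2] + [1, 17] -> [-2, 1, 17]
  Merge [-5] + [19] -> [-5, 19]
  Merge [7] + [-5, 19] -> [-5, 7, 19]
  Merge [-2, 1, 17] + [-5, 7, 19] -> [-5, -2, 1, 7, 17, 19]


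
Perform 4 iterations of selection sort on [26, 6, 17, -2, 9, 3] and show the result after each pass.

Pass 1: Select minimum -2 at index 3, swap -> [-2, 6, 17, 26, 9, 3]
Pass 2: Select minimum 3 at index 5, swap -> [-2, 3, 17, 26, 9, 6]
Pass 3: Select minimum 6 at index 5, swap -> [-2, 3, 6, 26, 9, 17]
Pass 4: Select minimum 9 at index 4, swap -> [-2, 3, 6, 9, 26, 17]


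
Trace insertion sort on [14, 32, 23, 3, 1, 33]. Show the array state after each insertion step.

First element 14 is already 'sorted'
Insert 32: shifted 0 elements -> [14, 32, 23, 3, 1, 33]
Insert 23: shifted 1 elements -> [14, 23, 32, 3, 1, 33]
Insert 3: shifted 3 elements -> [3, 14, 23, 32, 1, 33]
Insert 1: shifted 4 elements -> [1, 3, 14, 23, 32, 33]
Insert 33: shifted 0 elements -> [1, 3, 14, 23, 32, 33]


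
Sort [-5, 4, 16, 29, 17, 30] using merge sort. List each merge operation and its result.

Divide and conquer:
  Merge [4] + [16] -> [4, 16]
  Merge [-5] + [4, 16] -> [-5, 4, 16]
  Merge [17] + [30] -> [17, 30]
  Merge [29] + [17, 30] -> [17, 29, 30]
  Merge [-5, 4, 16] + [17, 29, 30] -> [-5, 4, 16, 17, 29, 30]


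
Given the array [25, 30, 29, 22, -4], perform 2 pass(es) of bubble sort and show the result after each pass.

After pass 1: [25, 29, 22, -4, 30] (3 swaps)
After pass 2: [25, 22, -4, 29, 30] (2 swaps)
Total swaps: 5


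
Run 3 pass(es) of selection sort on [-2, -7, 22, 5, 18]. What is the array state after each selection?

Pass 1: Select minimum -7 at index 1, swap -> [-7, -2, 22, 5, 18]
Pass 2: Select minimum -2 at index 1, swap -> [-7, -2, 22, 5, 18]
Pass 3: Select minimum 5 at index 3, swap -> [-7, -2, 5, 22, 18]


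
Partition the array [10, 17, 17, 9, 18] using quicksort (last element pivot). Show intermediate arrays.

Partition 1: pivot=18 at index 4 -> [10, 17, 17, 9, 18]
Partition 2: pivot=9 at index 0 -> [9, 17, 17, 10, 18]
Partition 3: pivot=10 at index 1 -> [9, 10, 17, 17, 18]
Partition 4: pivot=17 at index 3 -> [9, 10, 17, 17, 18]


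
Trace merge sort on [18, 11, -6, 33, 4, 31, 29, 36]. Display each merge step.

Divide and conquer:
  Merge [18] + [11] -> [11, 18]
  Merge [-6] + [33] -> [-6, 33]
  Merge [11, 18] + [-6, 33] -> [-6, 11, 18, 33]
  Merge [4] + [31] -> [4, 31]
  Merge [29] + [36] -> [29, 36]
  Merge [4, 31] + [29, 36] -> [4, 29, 31, 36]
  Merge [-6, 11, 18, 33] + [4, 29, 31, 36] -> [-6, 4, 11, 18, 29, 31, 33, 36]


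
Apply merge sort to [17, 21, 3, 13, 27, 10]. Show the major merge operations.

Divide and conquer:
  Merge [21] + [3] -> [3, 21]
  Merge [17] + [3, 21] -> [3, 17, 21]
  Merge [27] + [10] -> [10, 27]
  Merge [13] + [10, 27] -> [10, 13, 27]
  Merge [3, 17, 21] + [10, 13, 27] -> [3, 10, 13, 17, 21, 27]


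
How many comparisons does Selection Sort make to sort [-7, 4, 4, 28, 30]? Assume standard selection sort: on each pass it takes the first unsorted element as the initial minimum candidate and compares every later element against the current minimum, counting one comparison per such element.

Pass 1: scan indices 1..4 for the minimum = 4 comparison(s); min is -7, place at index 0 -> [-7, 4, 4, 28, 30]
Pass 2: scan indices 2..4 for the minimum = 3 comparison(s); min is 4, place at index 1 -> [-7, 4, 4, 28, 30]
Pass 3: scan indices 3..4 for the minimum = 2 comparison(s); min is 4, place at index 2 -> [-7, 4, 4, 28, 30]
Pass 4: scan indices 4..4 for the minimum = 1 comparison(s); min is 28, place at index 3 -> [-7, 4, 4, 28, 30]
Selection sort always scans the whole unsorted suffix, so the count is (n-1) + (n-2) + ... + 1 = n(n-1)/2 = 5*4/2 = 10 regardless of the input order.
Total comparisons: 4 + 3 + 2 + 1 = 10


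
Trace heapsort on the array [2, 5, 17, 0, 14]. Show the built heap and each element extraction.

Build heap: [17, 14, 2, 0, 5]
Extract 17: [14, 5, 2, 0, 17]
Extract 14: [5, 0, 2, 14, 17]
Extract 5: [2, 0, 5, 14, 17]
Extract 2: [0, 2, 5, 14, 17]


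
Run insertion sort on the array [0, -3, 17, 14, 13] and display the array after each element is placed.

First element 0 is already 'sorted'
Insert -3: shifted 1 elements -> [-3, 0, 17, 14, 13]
Insert 17: shifted 0 elements -> [-3, 0, 17, 14, 13]
Insert 14: shifted 1 elements -> [-3, 0, 14, 17, 13]
Insert 13: shifted 2 elements -> [-3, 0, 13, 14, 17]


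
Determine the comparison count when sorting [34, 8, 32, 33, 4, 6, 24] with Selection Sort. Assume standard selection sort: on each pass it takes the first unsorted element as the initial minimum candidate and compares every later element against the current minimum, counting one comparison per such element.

Pass 1: scan indices 1..6 for the minimum = 6 comparison(s); min is 4, place at index 0 -> [4, 8, 32, 33, 34, 6, 24]
Pass 2: scan indices 2..6 for the minimum = 5 comparison(s); min is 6, place at index 1 -> [4, 6, 32, 33, 34, 8, 24]
Pass 3: scan indices 3..6 for the minimum = 4 comparison(s); min is 8, place at index 2 -> [4, 6, 8, 33, 34, 32, 24]
Pass 4: scan indices 4..6 for the minimum = 3 comparison(s); min is 24, place at index 3 -> [4, 6, 8, 24, 34, 32, 33]
Pass 5: scan indices 5..6 for the minimum = 2 comparison(s); min is 32, place at index 4 -> [4, 6, 8, 24, 32, 34, 33]
Pass 6: scan indices 6..6 for the minimum = 1 comparison(s); min is 33, place at index 5 -> [4, 6, 8, 24, 32, 33, 34]
Selection sort always scans the whole unsorted suffix, so the count is (n-1) + (n-2) + ... + 1 = n(n-1)/2 = 7*6/2 = 21 regardless of the input order.
Total comparisons: 6 + 5 + 4 + 3 + 2 + 1 = 21


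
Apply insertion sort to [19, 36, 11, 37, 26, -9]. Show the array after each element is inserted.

First element 19 is already 'sorted'
Insert 36: shifted 0 elements -> [19, 36, 11, 37, 26, -9]
Insert 11: shifted 2 elements -> [11, 19, 36, 37, 26, -9]
Insert 37: shifted 0 elements -> [11, 19, 36, 37, 26, -9]
Insert 26: shifted 2 elements -> [11, 19, 26, 36, 37, -9]
Insert -9: shifted 5 elements -> [-9, 11, 19, 26, 36, 37]


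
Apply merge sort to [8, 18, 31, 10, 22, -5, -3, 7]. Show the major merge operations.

Divide and conquer:
  Merge [8] + [18] -> [8, 18]
  Merge [31] + [10] -> [10, 31]
  Merge [8, 18] + [10, 31] -> [8, 10, 18, 31]
  Merge [22] + [-5] -> [-5, 22]
  Merge [-3] + [7] -> [-3, 7]
  Merge [-5, 22] + [-3, 7] -> [-5, -3, 7, 22]
  Merge [8, 10, 18, 31] + [-5, -3, 7, 22] -> [-5, -3, 7, 8, 10, 18, 22, 31]


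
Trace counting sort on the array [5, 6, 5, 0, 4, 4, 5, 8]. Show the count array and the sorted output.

Count array: [1, 0, 0, 0, 2, 3, 1, 0, 1]
(count[i] = number of elements equal to i)
Cumulative count: [1, 1, 1, 1, 3, 6, 7, 7, 8]
Sorted: [0, 4, 4, 5, 5, 5, 6, 8]


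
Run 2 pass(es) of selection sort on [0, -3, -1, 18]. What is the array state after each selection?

Pass 1: Select minimum -3 at index 1, swap -> [-3, 0, -1, 18]
Pass 2: Select minimum -1 at index 2, swap -> [-3, -1, 0, 18]


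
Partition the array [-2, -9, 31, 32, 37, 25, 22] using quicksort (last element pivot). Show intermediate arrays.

Partition 1: pivot=22 at index 2 -> [-2, -9, 22, 32, 37, 25, 31]
Partition 2: pivot=-9 at index 0 -> [-9, -2, 22, 32, 37, 25, 31]
Partition 3: pivot=31 at index 4 -> [-9, -2, 22, 25, 31, 32, 37]
Partition 4: pivot=37 at index 6 -> [-9, -2, 22, 25, 31, 32, 37]


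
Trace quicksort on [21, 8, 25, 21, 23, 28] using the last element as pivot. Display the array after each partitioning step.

Partition 1: pivot=28 at index 5 -> [21, 8, 25, 21, 23, 28]
Partition 2: pivot=23 at index 3 -> [21, 8, 21, 23, 25, 28]
Partition 3: pivot=21 at index 2 -> [21, 8, 21, 23, 25, 28]
Partition 4: pivot=8 at index 0 -> [8, 21, 21, 23, 25, 28]


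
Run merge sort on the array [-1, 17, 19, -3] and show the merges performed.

Divide and conquer:
  Merge [-1] + [17] -> [-1, 17]
  Merge [19] + [-3] -> [-3, 19]
  Merge [-1, 17] + [-3, 19] -> [-3, -1, 17, 19]


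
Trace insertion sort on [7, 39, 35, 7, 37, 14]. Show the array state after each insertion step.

First element 7 is already 'sorted'
Insert 39: shifted 0 elements -> [7, 39, 35, 7, 37, 14]
Insert 35: shifted 1 elements -> [7, 35, 39, 7, 37, 14]
Insert 7: shifted 2 elements -> [7, 7, 35, 39, 37, 14]
Insert 37: shifted 1 elements -> [7, 7, 35, 37, 39, 14]
Insert 14: shifted 3 elements -> [7, 7, 14, 35, 37, 39]


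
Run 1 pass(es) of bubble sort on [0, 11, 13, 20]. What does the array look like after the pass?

After pass 1: [0, 11, 13, 20] (0 swaps)
Total swaps: 0


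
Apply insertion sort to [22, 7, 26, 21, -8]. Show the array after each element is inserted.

First element 22 is already 'sorted'
Insert 7: shifted 1 elements -> [7, 22, 26, 21, -8]
Insert 26: shifted 0 elements -> [7, 22, 26, 21, -8]
Insert 21: shifted 2 elements -> [7, 21, 22, 26, -8]
Insert -8: shifted 4 elements -> [-8, 7, 21, 22, 26]


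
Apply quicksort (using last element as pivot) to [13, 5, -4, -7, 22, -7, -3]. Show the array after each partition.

Partition 1: pivot=-3 at index 3 -> [-4, -7, -7, -3, 22, 13, 5]
Partition 2: pivot=-7 at index 1 -> [-7, -7, -4, -3, 22, 13, 5]
Partition 3: pivot=5 at index 4 -> [-7, -7, -4, -3, 5, 13, 22]
Partition 4: pivot=22 at index 6 -> [-7, -7, -4, -3, 5, 13, 22]


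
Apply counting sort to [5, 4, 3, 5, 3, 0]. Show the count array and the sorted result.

Count array: [1, 0, 0, 2, 1, 2]
(count[i] = number of elements equal to i)
Cumulative count: [1, 1, 1, 3, 4, 6]
Sorted: [0, 3, 3, 4, 5, 5]


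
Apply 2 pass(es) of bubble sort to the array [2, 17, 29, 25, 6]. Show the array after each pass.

After pass 1: [2, 17, 25, 6, 29] (2 swaps)
After pass 2: [2, 17, 6, 25, 29] (1 swaps)
Total swaps: 3
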